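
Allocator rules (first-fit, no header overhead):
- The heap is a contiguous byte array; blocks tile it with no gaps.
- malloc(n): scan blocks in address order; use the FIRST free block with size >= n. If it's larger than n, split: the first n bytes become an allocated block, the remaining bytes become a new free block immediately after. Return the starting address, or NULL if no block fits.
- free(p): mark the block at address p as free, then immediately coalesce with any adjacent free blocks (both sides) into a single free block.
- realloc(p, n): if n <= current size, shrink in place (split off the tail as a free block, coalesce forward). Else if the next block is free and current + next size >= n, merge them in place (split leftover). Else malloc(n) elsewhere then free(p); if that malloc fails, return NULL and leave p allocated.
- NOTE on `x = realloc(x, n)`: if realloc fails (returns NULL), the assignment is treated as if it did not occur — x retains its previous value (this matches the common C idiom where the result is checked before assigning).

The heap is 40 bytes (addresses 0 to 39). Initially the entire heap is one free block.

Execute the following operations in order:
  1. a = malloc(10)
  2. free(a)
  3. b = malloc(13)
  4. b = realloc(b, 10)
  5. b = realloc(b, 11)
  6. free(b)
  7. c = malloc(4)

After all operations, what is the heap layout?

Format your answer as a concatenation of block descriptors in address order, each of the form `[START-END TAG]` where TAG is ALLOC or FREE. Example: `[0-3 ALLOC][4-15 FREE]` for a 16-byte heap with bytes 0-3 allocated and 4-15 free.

Answer: [0-3 ALLOC][4-39 FREE]

Derivation:
Op 1: a = malloc(10) -> a = 0; heap: [0-9 ALLOC][10-39 FREE]
Op 2: free(a) -> (freed a); heap: [0-39 FREE]
Op 3: b = malloc(13) -> b = 0; heap: [0-12 ALLOC][13-39 FREE]
Op 4: b = realloc(b, 10) -> b = 0; heap: [0-9 ALLOC][10-39 FREE]
Op 5: b = realloc(b, 11) -> b = 0; heap: [0-10 ALLOC][11-39 FREE]
Op 6: free(b) -> (freed b); heap: [0-39 FREE]
Op 7: c = malloc(4) -> c = 0; heap: [0-3 ALLOC][4-39 FREE]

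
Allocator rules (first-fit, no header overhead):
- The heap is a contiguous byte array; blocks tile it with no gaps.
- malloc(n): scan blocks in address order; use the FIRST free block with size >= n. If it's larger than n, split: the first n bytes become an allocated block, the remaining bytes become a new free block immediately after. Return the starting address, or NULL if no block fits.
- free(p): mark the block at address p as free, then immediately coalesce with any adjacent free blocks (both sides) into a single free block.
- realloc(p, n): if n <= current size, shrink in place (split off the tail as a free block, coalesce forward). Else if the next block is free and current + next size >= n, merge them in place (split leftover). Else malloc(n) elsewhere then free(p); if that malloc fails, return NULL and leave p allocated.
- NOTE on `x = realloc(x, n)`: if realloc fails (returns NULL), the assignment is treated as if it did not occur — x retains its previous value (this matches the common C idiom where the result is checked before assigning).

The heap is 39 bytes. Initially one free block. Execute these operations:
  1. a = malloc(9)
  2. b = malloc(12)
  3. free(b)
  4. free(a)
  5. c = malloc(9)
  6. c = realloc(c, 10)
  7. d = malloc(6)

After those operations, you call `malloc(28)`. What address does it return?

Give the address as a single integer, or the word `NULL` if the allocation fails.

Answer: NULL

Derivation:
Op 1: a = malloc(9) -> a = 0; heap: [0-8 ALLOC][9-38 FREE]
Op 2: b = malloc(12) -> b = 9; heap: [0-8 ALLOC][9-20 ALLOC][21-38 FREE]
Op 3: free(b) -> (freed b); heap: [0-8 ALLOC][9-38 FREE]
Op 4: free(a) -> (freed a); heap: [0-38 FREE]
Op 5: c = malloc(9) -> c = 0; heap: [0-8 ALLOC][9-38 FREE]
Op 6: c = realloc(c, 10) -> c = 0; heap: [0-9 ALLOC][10-38 FREE]
Op 7: d = malloc(6) -> d = 10; heap: [0-9 ALLOC][10-15 ALLOC][16-38 FREE]
malloc(28): first-fit scan over [0-9 ALLOC][10-15 ALLOC][16-38 FREE] -> NULL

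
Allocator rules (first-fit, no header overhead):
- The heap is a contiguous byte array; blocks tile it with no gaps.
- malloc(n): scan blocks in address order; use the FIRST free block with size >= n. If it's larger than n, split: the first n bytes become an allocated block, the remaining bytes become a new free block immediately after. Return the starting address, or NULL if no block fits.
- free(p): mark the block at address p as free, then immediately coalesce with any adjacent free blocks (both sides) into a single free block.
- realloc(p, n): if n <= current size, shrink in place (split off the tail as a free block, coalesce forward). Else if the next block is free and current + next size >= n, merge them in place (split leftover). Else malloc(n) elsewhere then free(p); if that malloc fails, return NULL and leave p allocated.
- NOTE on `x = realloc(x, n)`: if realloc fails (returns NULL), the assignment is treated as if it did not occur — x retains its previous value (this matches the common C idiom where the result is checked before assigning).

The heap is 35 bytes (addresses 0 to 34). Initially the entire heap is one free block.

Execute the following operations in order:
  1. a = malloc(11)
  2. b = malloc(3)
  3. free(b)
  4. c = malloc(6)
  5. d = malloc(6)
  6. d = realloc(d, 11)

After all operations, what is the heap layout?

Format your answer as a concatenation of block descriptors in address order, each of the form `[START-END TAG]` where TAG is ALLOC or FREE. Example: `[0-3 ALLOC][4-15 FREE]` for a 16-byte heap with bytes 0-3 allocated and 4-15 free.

Answer: [0-10 ALLOC][11-16 ALLOC][17-27 ALLOC][28-34 FREE]

Derivation:
Op 1: a = malloc(11) -> a = 0; heap: [0-10 ALLOC][11-34 FREE]
Op 2: b = malloc(3) -> b = 11; heap: [0-10 ALLOC][11-13 ALLOC][14-34 FREE]
Op 3: free(b) -> (freed b); heap: [0-10 ALLOC][11-34 FREE]
Op 4: c = malloc(6) -> c = 11; heap: [0-10 ALLOC][11-16 ALLOC][17-34 FREE]
Op 5: d = malloc(6) -> d = 17; heap: [0-10 ALLOC][11-16 ALLOC][17-22 ALLOC][23-34 FREE]
Op 6: d = realloc(d, 11) -> d = 17; heap: [0-10 ALLOC][11-16 ALLOC][17-27 ALLOC][28-34 FREE]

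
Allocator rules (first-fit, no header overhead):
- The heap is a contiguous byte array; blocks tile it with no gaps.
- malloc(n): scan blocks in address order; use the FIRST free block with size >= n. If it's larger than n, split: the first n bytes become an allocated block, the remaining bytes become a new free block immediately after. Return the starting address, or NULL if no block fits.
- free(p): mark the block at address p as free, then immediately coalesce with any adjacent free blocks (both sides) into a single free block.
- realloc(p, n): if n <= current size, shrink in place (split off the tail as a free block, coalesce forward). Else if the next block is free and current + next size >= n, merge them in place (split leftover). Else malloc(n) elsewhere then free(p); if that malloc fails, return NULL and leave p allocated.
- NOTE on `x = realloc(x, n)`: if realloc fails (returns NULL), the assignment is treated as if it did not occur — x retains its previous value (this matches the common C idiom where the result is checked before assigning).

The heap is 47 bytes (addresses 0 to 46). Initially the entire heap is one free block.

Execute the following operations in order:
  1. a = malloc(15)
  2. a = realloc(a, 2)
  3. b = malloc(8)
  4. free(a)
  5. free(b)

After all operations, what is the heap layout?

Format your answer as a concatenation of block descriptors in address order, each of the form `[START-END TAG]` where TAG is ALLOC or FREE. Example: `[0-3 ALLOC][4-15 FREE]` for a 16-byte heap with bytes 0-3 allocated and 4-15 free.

Op 1: a = malloc(15) -> a = 0; heap: [0-14 ALLOC][15-46 FREE]
Op 2: a = realloc(a, 2) -> a = 0; heap: [0-1 ALLOC][2-46 FREE]
Op 3: b = malloc(8) -> b = 2; heap: [0-1 ALLOC][2-9 ALLOC][10-46 FREE]
Op 4: free(a) -> (freed a); heap: [0-1 FREE][2-9 ALLOC][10-46 FREE]
Op 5: free(b) -> (freed b); heap: [0-46 FREE]

Answer: [0-46 FREE]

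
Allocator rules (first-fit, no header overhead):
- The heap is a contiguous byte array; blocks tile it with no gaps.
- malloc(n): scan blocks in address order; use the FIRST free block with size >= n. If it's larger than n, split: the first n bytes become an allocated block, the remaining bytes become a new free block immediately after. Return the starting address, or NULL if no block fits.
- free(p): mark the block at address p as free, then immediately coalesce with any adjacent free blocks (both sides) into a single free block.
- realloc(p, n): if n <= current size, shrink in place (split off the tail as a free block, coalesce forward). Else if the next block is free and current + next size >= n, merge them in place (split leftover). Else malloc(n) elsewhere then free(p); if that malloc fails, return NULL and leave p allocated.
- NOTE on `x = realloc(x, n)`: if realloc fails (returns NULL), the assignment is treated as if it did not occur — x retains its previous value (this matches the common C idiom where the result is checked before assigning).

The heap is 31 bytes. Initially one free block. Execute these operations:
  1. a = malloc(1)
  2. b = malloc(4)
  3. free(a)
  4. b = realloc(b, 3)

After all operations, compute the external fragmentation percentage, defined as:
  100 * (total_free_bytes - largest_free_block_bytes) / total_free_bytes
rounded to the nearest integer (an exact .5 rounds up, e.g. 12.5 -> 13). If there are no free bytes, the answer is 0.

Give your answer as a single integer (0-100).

Answer: 4

Derivation:
Op 1: a = malloc(1) -> a = 0; heap: [0-0 ALLOC][1-30 FREE]
Op 2: b = malloc(4) -> b = 1; heap: [0-0 ALLOC][1-4 ALLOC][5-30 FREE]
Op 3: free(a) -> (freed a); heap: [0-0 FREE][1-4 ALLOC][5-30 FREE]
Op 4: b = realloc(b, 3) -> b = 1; heap: [0-0 FREE][1-3 ALLOC][4-30 FREE]
Free blocks: [1 27] total_free=28 largest=27 -> 100*(28-27)/28 = 100/28 ≈ 3.571 -> rounds to 4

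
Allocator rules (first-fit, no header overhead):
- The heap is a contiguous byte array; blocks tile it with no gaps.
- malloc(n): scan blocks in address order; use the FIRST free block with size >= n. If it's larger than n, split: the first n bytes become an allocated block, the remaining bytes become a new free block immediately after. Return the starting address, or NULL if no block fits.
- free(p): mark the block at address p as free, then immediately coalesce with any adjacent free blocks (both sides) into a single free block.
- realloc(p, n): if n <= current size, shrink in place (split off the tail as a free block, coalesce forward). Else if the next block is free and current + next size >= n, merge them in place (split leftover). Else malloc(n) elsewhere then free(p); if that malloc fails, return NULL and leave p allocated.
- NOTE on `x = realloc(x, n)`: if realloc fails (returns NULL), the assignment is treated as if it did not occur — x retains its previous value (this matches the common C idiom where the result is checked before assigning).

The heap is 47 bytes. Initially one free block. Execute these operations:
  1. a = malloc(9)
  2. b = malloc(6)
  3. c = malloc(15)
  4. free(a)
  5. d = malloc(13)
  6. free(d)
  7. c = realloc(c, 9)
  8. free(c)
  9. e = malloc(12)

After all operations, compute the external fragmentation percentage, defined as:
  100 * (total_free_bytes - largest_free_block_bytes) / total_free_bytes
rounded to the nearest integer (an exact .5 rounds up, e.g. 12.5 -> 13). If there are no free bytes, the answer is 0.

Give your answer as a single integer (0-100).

Answer: 31

Derivation:
Op 1: a = malloc(9) -> a = 0; heap: [0-8 ALLOC][9-46 FREE]
Op 2: b = malloc(6) -> b = 9; heap: [0-8 ALLOC][9-14 ALLOC][15-46 FREE]
Op 3: c = malloc(15) -> c = 15; heap: [0-8 ALLOC][9-14 ALLOC][15-29 ALLOC][30-46 FREE]
Op 4: free(a) -> (freed a); heap: [0-8 FREE][9-14 ALLOC][15-29 ALLOC][30-46 FREE]
Op 5: d = malloc(13) -> d = 30; heap: [0-8 FREE][9-14 ALLOC][15-29 ALLOC][30-42 ALLOC][43-46 FREE]
Op 6: free(d) -> (freed d); heap: [0-8 FREE][9-14 ALLOC][15-29 ALLOC][30-46 FREE]
Op 7: c = realloc(c, 9) -> c = 15; heap: [0-8 FREE][9-14 ALLOC][15-23 ALLOC][24-46 FREE]
Op 8: free(c) -> (freed c); heap: [0-8 FREE][9-14 ALLOC][15-46 FREE]
Op 9: e = malloc(12) -> e = 15; heap: [0-8 FREE][9-14 ALLOC][15-26 ALLOC][27-46 FREE]
Free blocks: [9 20] total_free=29 largest=20 -> 100*(29-20)/29 = 900/29 ≈ 31.034 -> rounds to 31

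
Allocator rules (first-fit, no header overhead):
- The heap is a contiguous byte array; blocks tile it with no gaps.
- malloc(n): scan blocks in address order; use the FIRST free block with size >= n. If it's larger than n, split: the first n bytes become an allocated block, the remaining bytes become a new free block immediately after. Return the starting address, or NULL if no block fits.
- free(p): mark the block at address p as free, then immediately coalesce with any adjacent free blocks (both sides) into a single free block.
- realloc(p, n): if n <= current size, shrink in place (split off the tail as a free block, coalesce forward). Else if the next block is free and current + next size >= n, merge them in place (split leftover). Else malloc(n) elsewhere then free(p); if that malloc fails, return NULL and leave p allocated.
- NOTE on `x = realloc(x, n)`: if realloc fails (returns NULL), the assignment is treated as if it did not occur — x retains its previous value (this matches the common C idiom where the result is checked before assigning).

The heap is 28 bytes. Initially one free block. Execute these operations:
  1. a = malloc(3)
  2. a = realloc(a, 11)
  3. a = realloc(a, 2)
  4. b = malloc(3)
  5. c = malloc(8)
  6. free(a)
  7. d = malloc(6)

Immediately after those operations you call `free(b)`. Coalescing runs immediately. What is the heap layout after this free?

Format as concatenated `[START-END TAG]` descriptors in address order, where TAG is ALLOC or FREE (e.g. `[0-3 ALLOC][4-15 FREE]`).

Answer: [0-4 FREE][5-12 ALLOC][13-18 ALLOC][19-27 FREE]

Derivation:
Op 1: a = malloc(3) -> a = 0; heap: [0-2 ALLOC][3-27 FREE]
Op 2: a = realloc(a, 11) -> a = 0; heap: [0-10 ALLOC][11-27 FREE]
Op 3: a = realloc(a, 2) -> a = 0; heap: [0-1 ALLOC][2-27 FREE]
Op 4: b = malloc(3) -> b = 2; heap: [0-1 ALLOC][2-4 ALLOC][5-27 FREE]
Op 5: c = malloc(8) -> c = 5; heap: [0-1 ALLOC][2-4 ALLOC][5-12 ALLOC][13-27 FREE]
Op 6: free(a) -> (freed a); heap: [0-1 FREE][2-4 ALLOC][5-12 ALLOC][13-27 FREE]
Op 7: d = malloc(6) -> d = 13; heap: [0-1 FREE][2-4 ALLOC][5-12 ALLOC][13-18 ALLOC][19-27 FREE]
free(b): b = 2 -> block [2-4 ALLOC]; mark free, coalesce with adjacent free neighbors -> [0-4 FREE][5-12 ALLOC][13-18 ALLOC][19-27 FREE]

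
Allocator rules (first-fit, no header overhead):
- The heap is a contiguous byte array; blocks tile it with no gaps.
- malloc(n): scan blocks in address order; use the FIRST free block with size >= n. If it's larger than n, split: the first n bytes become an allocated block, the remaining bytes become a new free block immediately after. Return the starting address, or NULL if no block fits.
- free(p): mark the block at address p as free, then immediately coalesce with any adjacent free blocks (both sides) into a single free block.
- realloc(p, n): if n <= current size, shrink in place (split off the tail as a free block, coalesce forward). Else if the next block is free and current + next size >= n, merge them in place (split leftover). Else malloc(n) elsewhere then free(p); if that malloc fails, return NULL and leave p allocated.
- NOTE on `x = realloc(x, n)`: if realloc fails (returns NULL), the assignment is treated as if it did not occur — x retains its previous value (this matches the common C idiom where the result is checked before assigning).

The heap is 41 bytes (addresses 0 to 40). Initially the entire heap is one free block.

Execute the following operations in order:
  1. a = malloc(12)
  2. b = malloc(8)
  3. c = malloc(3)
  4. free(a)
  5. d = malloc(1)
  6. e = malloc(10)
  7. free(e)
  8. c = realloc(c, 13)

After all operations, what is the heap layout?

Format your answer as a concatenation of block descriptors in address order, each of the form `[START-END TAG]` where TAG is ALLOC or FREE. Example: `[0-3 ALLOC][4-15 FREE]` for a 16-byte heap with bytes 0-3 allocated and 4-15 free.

Answer: [0-0 ALLOC][1-11 FREE][12-19 ALLOC][20-32 ALLOC][33-40 FREE]

Derivation:
Op 1: a = malloc(12) -> a = 0; heap: [0-11 ALLOC][12-40 FREE]
Op 2: b = malloc(8) -> b = 12; heap: [0-11 ALLOC][12-19 ALLOC][20-40 FREE]
Op 3: c = malloc(3) -> c = 20; heap: [0-11 ALLOC][12-19 ALLOC][20-22 ALLOC][23-40 FREE]
Op 4: free(a) -> (freed a); heap: [0-11 FREE][12-19 ALLOC][20-22 ALLOC][23-40 FREE]
Op 5: d = malloc(1) -> d = 0; heap: [0-0 ALLOC][1-11 FREE][12-19 ALLOC][20-22 ALLOC][23-40 FREE]
Op 6: e = malloc(10) -> e = 1; heap: [0-0 ALLOC][1-10 ALLOC][11-11 FREE][12-19 ALLOC][20-22 ALLOC][23-40 FREE]
Op 7: free(e) -> (freed e); heap: [0-0 ALLOC][1-11 FREE][12-19 ALLOC][20-22 ALLOC][23-40 FREE]
Op 8: c = realloc(c, 13) -> c = 20; heap: [0-0 ALLOC][1-11 FREE][12-19 ALLOC][20-32 ALLOC][33-40 FREE]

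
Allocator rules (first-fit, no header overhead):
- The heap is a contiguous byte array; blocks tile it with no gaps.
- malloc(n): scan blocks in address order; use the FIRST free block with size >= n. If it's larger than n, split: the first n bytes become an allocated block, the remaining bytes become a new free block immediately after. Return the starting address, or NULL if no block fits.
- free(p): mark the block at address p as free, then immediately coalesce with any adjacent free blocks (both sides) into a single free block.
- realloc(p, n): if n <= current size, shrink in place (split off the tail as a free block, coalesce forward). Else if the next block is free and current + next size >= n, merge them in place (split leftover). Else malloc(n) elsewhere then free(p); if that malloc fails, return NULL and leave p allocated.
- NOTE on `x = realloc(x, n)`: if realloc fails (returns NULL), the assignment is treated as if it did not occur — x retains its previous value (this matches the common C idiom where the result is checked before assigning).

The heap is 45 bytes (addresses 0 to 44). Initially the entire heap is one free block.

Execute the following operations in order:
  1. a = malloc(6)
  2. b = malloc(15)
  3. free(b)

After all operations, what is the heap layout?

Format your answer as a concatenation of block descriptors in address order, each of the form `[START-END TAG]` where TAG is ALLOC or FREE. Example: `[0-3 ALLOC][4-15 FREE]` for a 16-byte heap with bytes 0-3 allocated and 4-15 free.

Op 1: a = malloc(6) -> a = 0; heap: [0-5 ALLOC][6-44 FREE]
Op 2: b = malloc(15) -> b = 6; heap: [0-5 ALLOC][6-20 ALLOC][21-44 FREE]
Op 3: free(b) -> (freed b); heap: [0-5 ALLOC][6-44 FREE]

Answer: [0-5 ALLOC][6-44 FREE]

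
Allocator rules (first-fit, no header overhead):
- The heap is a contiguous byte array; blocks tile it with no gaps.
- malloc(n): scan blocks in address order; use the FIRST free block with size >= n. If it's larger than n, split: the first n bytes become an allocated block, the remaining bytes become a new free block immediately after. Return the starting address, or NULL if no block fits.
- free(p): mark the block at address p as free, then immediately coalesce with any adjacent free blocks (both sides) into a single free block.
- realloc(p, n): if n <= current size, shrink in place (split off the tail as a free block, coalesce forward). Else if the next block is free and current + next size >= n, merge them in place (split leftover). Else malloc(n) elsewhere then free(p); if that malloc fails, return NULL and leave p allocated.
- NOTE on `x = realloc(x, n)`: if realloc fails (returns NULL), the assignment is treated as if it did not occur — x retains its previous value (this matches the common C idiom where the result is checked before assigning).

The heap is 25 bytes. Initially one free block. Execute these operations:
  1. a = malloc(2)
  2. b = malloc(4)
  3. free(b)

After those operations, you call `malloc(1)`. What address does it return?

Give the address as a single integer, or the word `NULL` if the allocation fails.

Op 1: a = malloc(2) -> a = 0; heap: [0-1 ALLOC][2-24 FREE]
Op 2: b = malloc(4) -> b = 2; heap: [0-1 ALLOC][2-5 ALLOC][6-24 FREE]
Op 3: free(b) -> (freed b); heap: [0-1 ALLOC][2-24 FREE]
malloc(1): first-fit scan over [0-1 ALLOC][2-24 FREE] -> 2

Answer: 2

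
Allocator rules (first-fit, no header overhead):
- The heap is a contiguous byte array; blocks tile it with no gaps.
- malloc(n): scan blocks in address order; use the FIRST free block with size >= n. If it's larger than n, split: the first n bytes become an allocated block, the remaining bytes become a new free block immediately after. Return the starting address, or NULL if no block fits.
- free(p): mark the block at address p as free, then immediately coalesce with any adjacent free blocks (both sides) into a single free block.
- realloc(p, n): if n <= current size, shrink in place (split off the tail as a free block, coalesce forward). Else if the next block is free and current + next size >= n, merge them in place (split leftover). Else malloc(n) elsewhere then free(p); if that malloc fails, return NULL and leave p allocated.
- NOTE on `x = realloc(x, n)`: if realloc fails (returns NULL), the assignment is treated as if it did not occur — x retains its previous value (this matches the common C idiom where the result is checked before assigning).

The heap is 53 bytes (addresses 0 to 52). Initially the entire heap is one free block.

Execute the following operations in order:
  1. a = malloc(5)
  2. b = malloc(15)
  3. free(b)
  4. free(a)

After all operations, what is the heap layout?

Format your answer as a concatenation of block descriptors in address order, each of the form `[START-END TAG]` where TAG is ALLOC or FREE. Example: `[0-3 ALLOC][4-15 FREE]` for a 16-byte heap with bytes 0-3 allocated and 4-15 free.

Op 1: a = malloc(5) -> a = 0; heap: [0-4 ALLOC][5-52 FREE]
Op 2: b = malloc(15) -> b = 5; heap: [0-4 ALLOC][5-19 ALLOC][20-52 FREE]
Op 3: free(b) -> (freed b); heap: [0-4 ALLOC][5-52 FREE]
Op 4: free(a) -> (freed a); heap: [0-52 FREE]

Answer: [0-52 FREE]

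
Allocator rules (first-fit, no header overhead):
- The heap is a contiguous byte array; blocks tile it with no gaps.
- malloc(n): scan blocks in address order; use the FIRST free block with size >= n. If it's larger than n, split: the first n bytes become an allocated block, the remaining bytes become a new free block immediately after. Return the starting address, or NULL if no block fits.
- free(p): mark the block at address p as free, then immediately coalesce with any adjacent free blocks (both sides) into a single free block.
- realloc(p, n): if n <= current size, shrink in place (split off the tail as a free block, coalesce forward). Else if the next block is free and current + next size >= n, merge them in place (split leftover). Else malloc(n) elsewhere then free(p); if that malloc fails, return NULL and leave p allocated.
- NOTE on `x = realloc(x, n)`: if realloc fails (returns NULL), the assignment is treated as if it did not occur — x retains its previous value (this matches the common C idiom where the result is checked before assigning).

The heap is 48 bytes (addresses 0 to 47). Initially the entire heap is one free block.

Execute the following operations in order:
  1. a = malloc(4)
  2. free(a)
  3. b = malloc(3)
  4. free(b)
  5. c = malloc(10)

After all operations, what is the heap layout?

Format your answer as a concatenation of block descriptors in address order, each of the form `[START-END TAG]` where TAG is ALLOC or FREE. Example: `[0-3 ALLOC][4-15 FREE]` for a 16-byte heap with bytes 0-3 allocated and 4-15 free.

Op 1: a = malloc(4) -> a = 0; heap: [0-3 ALLOC][4-47 FREE]
Op 2: free(a) -> (freed a); heap: [0-47 FREE]
Op 3: b = malloc(3) -> b = 0; heap: [0-2 ALLOC][3-47 FREE]
Op 4: free(b) -> (freed b); heap: [0-47 FREE]
Op 5: c = malloc(10) -> c = 0; heap: [0-9 ALLOC][10-47 FREE]

Answer: [0-9 ALLOC][10-47 FREE]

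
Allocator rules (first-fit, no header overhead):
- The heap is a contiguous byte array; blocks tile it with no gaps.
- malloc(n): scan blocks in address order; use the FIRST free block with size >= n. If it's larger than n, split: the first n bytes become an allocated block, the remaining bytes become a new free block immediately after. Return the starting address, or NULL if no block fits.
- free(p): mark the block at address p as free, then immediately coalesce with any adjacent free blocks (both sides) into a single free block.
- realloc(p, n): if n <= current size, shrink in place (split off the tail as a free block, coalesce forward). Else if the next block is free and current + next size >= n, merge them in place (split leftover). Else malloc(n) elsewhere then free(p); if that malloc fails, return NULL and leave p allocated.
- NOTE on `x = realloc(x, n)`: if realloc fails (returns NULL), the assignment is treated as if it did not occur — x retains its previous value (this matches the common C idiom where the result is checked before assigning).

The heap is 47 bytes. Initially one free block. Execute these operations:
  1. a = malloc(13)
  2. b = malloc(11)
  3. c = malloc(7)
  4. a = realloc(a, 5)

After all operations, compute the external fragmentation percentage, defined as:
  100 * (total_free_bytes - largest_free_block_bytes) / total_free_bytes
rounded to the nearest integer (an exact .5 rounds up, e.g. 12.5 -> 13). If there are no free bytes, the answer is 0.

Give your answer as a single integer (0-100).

Answer: 33

Derivation:
Op 1: a = malloc(13) -> a = 0; heap: [0-12 ALLOC][13-46 FREE]
Op 2: b = malloc(11) -> b = 13; heap: [0-12 ALLOC][13-23 ALLOC][24-46 FREE]
Op 3: c = malloc(7) -> c = 24; heap: [0-12 ALLOC][13-23 ALLOC][24-30 ALLOC][31-46 FREE]
Op 4: a = realloc(a, 5) -> a = 0; heap: [0-4 ALLOC][5-12 FREE][13-23 ALLOC][24-30 ALLOC][31-46 FREE]
Free blocks: [8 16] total_free=24 largest=16 -> 100*(24-16)/24 = 800/24 ≈ 33.333 -> rounds to 33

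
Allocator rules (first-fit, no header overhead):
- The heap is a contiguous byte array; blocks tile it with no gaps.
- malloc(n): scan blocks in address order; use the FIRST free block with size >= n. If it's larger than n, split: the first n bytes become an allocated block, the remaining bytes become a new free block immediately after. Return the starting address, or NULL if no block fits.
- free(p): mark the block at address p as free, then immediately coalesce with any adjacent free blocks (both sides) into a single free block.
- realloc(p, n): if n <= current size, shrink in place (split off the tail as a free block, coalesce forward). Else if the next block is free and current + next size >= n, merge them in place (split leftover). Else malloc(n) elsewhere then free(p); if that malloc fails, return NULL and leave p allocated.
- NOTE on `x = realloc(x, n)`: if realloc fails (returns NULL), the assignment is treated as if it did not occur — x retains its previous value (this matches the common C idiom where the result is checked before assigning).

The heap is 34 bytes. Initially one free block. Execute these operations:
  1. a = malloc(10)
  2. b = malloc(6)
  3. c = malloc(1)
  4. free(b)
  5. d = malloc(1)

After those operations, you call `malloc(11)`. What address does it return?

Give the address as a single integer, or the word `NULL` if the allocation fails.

Answer: 17

Derivation:
Op 1: a = malloc(10) -> a = 0; heap: [0-9 ALLOC][10-33 FREE]
Op 2: b = malloc(6) -> b = 10; heap: [0-9 ALLOC][10-15 ALLOC][16-33 FREE]
Op 3: c = malloc(1) -> c = 16; heap: [0-9 ALLOC][10-15 ALLOC][16-16 ALLOC][17-33 FREE]
Op 4: free(b) -> (freed b); heap: [0-9 ALLOC][10-15 FREE][16-16 ALLOC][17-33 FREE]
Op 5: d = malloc(1) -> d = 10; heap: [0-9 ALLOC][10-10 ALLOC][11-15 FREE][16-16 ALLOC][17-33 FREE]
malloc(11): first-fit scan over [0-9 ALLOC][10-10 ALLOC][11-15 FREE][16-16 ALLOC][17-33 FREE] -> 17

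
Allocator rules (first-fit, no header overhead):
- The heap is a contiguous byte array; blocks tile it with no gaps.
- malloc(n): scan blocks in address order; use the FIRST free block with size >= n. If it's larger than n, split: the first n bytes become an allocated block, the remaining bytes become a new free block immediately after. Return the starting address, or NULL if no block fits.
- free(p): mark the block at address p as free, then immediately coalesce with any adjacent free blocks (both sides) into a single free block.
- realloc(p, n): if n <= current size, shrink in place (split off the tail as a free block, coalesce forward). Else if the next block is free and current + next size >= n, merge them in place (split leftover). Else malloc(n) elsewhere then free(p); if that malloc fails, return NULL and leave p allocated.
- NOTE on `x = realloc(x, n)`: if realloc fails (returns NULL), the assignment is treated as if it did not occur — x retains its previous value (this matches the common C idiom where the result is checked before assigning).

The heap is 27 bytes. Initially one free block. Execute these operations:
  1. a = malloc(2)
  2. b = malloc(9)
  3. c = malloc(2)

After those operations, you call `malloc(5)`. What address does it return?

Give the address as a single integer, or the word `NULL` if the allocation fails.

Op 1: a = malloc(2) -> a = 0; heap: [0-1 ALLOC][2-26 FREE]
Op 2: b = malloc(9) -> b = 2; heap: [0-1 ALLOC][2-10 ALLOC][11-26 FREE]
Op 3: c = malloc(2) -> c = 11; heap: [0-1 ALLOC][2-10 ALLOC][11-12 ALLOC][13-26 FREE]
malloc(5): first-fit scan over [0-1 ALLOC][2-10 ALLOC][11-12 ALLOC][13-26 FREE] -> 13

Answer: 13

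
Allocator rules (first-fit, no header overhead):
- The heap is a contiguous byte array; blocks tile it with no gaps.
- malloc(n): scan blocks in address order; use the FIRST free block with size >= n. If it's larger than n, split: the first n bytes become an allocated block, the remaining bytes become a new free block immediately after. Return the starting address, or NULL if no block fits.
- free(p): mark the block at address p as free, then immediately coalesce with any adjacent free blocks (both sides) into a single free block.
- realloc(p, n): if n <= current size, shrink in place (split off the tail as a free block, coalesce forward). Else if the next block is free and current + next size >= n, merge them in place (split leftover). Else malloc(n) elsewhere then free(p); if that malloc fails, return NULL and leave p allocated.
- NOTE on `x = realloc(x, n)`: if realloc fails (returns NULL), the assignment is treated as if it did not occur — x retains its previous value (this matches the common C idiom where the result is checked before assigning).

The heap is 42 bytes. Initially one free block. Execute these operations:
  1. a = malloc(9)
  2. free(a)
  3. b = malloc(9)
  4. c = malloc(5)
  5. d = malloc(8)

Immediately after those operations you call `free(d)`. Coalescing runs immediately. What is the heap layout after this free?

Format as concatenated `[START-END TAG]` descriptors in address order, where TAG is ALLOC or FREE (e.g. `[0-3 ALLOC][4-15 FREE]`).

Op 1: a = malloc(9) -> a = 0; heap: [0-8 ALLOC][9-41 FREE]
Op 2: free(a) -> (freed a); heap: [0-41 FREE]
Op 3: b = malloc(9) -> b = 0; heap: [0-8 ALLOC][9-41 FREE]
Op 4: c = malloc(5) -> c = 9; heap: [0-8 ALLOC][9-13 ALLOC][14-41 FREE]
Op 5: d = malloc(8) -> d = 14; heap: [0-8 ALLOC][9-13 ALLOC][14-21 ALLOC][22-41 FREE]
free(d): d = 14 -> block [14-21 ALLOC]; mark free, coalesce with adjacent free neighbors -> [0-8 ALLOC][9-13 ALLOC][14-41 FREE]

Answer: [0-8 ALLOC][9-13 ALLOC][14-41 FREE]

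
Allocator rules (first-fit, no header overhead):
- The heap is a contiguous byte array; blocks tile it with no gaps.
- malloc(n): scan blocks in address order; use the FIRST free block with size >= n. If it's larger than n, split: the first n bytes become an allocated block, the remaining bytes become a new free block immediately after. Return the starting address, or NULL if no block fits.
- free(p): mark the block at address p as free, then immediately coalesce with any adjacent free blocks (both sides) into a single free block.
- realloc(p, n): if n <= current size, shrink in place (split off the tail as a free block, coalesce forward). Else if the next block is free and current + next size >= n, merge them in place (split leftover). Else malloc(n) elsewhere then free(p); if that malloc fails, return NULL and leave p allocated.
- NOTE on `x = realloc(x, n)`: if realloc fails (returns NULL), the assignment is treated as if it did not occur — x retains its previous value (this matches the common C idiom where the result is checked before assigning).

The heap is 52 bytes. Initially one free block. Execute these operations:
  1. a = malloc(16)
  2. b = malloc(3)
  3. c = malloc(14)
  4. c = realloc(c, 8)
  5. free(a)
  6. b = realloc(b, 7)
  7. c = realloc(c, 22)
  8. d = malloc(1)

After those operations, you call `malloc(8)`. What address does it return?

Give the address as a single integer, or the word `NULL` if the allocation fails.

Answer: 8

Derivation:
Op 1: a = malloc(16) -> a = 0; heap: [0-15 ALLOC][16-51 FREE]
Op 2: b = malloc(3) -> b = 16; heap: [0-15 ALLOC][16-18 ALLOC][19-51 FREE]
Op 3: c = malloc(14) -> c = 19; heap: [0-15 ALLOC][16-18 ALLOC][19-32 ALLOC][33-51 FREE]
Op 4: c = realloc(c, 8) -> c = 19; heap: [0-15 ALLOC][16-18 ALLOC][19-26 ALLOC][27-51 FREE]
Op 5: free(a) -> (freed a); heap: [0-15 FREE][16-18 ALLOC][19-26 ALLOC][27-51 FREE]
Op 6: b = realloc(b, 7) -> b = 0; heap: [0-6 ALLOC][7-18 FREE][19-26 ALLOC][27-51 FREE]
Op 7: c = realloc(c, 22) -> c = 19; heap: [0-6 ALLOC][7-18 FREE][19-40 ALLOC][41-51 FREE]
Op 8: d = malloc(1) -> d = 7; heap: [0-6 ALLOC][7-7 ALLOC][8-18 FREE][19-40 ALLOC][41-51 FREE]
malloc(8): first-fit scan over [0-6 ALLOC][7-7 ALLOC][8-18 FREE][19-40 ALLOC][41-51 FREE] -> 8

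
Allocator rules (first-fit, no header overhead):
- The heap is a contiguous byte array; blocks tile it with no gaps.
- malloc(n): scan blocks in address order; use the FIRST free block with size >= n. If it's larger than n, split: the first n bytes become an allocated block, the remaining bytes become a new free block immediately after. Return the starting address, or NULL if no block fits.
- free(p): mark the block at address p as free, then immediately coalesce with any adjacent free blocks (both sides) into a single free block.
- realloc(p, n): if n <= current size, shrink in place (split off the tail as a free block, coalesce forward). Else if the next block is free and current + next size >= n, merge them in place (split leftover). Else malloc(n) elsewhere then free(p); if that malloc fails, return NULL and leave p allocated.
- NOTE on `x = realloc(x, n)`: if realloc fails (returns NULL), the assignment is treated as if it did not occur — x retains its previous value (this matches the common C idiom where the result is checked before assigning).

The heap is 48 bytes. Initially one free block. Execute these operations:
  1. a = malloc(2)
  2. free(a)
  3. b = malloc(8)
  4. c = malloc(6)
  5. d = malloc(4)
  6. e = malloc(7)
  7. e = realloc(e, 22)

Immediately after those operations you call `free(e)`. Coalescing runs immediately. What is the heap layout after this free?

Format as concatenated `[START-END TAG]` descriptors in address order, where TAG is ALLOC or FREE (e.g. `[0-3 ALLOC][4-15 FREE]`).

Op 1: a = malloc(2) -> a = 0; heap: [0-1 ALLOC][2-47 FREE]
Op 2: free(a) -> (freed a); heap: [0-47 FREE]
Op 3: b = malloc(8) -> b = 0; heap: [0-7 ALLOC][8-47 FREE]
Op 4: c = malloc(6) -> c = 8; heap: [0-7 ALLOC][8-13 ALLOC][14-47 FREE]
Op 5: d = malloc(4) -> d = 14; heap: [0-7 ALLOC][8-13 ALLOC][14-17 ALLOC][18-47 FREE]
Op 6: e = malloc(7) -> e = 18; heap: [0-7 ALLOC][8-13 ALLOC][14-17 ALLOC][18-24 ALLOC][25-47 FREE]
Op 7: e = realloc(e, 22) -> e = 18; heap: [0-7 ALLOC][8-13 ALLOC][14-17 ALLOC][18-39 ALLOC][40-47 FREE]
free(e): e = 18 -> block [18-39 ALLOC]; mark free, coalesce with adjacent free neighbors -> [0-7 ALLOC][8-13 ALLOC][14-17 ALLOC][18-47 FREE]

Answer: [0-7 ALLOC][8-13 ALLOC][14-17 ALLOC][18-47 FREE]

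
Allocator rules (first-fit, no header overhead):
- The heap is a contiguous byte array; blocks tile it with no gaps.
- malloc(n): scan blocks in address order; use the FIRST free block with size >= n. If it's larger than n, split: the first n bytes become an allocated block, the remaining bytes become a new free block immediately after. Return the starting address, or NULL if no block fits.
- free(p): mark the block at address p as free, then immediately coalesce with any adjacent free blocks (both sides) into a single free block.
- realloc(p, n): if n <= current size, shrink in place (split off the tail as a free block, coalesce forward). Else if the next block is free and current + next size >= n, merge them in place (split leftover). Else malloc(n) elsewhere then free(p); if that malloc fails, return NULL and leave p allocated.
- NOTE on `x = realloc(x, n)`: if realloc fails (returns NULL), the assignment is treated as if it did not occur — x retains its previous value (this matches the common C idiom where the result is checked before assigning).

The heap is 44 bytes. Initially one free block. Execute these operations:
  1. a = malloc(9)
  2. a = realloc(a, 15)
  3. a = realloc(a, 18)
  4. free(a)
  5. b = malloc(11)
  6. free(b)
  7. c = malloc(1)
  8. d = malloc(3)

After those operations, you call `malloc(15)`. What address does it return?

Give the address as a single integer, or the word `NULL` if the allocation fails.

Answer: 4

Derivation:
Op 1: a = malloc(9) -> a = 0; heap: [0-8 ALLOC][9-43 FREE]
Op 2: a = realloc(a, 15) -> a = 0; heap: [0-14 ALLOC][15-43 FREE]
Op 3: a = realloc(a, 18) -> a = 0; heap: [0-17 ALLOC][18-43 FREE]
Op 4: free(a) -> (freed a); heap: [0-43 FREE]
Op 5: b = malloc(11) -> b = 0; heap: [0-10 ALLOC][11-43 FREE]
Op 6: free(b) -> (freed b); heap: [0-43 FREE]
Op 7: c = malloc(1) -> c = 0; heap: [0-0 ALLOC][1-43 FREE]
Op 8: d = malloc(3) -> d = 1; heap: [0-0 ALLOC][1-3 ALLOC][4-43 FREE]
malloc(15): first-fit scan over [0-0 ALLOC][1-3 ALLOC][4-43 FREE] -> 4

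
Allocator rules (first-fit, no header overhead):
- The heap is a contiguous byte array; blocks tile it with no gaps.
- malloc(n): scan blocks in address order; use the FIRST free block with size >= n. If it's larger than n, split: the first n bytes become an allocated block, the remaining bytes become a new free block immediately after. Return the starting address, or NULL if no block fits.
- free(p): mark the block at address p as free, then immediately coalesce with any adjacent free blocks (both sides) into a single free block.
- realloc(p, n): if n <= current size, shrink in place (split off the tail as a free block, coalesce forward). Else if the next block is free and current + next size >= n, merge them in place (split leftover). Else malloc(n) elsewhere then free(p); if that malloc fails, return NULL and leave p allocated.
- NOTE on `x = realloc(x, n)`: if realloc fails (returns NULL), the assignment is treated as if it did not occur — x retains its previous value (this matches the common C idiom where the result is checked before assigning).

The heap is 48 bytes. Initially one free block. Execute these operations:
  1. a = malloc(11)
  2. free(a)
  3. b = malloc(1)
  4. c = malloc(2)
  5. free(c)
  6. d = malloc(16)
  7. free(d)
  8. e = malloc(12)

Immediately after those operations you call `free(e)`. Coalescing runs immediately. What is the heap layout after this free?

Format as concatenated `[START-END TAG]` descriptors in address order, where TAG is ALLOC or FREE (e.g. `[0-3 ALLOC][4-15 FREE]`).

Op 1: a = malloc(11) -> a = 0; heap: [0-10 ALLOC][11-47 FREE]
Op 2: free(a) -> (freed a); heap: [0-47 FREE]
Op 3: b = malloc(1) -> b = 0; heap: [0-0 ALLOC][1-47 FREE]
Op 4: c = malloc(2) -> c = 1; heap: [0-0 ALLOC][1-2 ALLOC][3-47 FREE]
Op 5: free(c) -> (freed c); heap: [0-0 ALLOC][1-47 FREE]
Op 6: d = malloc(16) -> d = 1; heap: [0-0 ALLOC][1-16 ALLOC][17-47 FREE]
Op 7: free(d) -> (freed d); heap: [0-0 ALLOC][1-47 FREE]
Op 8: e = malloc(12) -> e = 1; heap: [0-0 ALLOC][1-12 ALLOC][13-47 FREE]
free(e): e = 1 -> block [1-12 ALLOC]; mark free, coalesce with adjacent free neighbors -> [0-0 ALLOC][1-47 FREE]

Answer: [0-0 ALLOC][1-47 FREE]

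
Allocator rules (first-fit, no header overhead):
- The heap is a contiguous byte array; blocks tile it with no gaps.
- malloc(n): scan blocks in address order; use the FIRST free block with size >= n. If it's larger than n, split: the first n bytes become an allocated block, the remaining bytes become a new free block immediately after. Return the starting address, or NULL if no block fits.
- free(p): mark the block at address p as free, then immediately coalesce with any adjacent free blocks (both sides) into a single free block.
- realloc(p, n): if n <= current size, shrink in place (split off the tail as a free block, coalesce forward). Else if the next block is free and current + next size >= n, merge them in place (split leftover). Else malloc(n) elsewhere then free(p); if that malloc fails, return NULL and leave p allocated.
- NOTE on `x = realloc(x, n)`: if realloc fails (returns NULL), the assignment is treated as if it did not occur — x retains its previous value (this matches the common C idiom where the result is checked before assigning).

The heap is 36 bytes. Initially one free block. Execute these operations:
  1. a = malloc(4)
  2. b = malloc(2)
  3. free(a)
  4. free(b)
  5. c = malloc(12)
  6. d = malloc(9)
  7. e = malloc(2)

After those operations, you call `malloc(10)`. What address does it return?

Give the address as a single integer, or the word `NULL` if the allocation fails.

Answer: 23

Derivation:
Op 1: a = malloc(4) -> a = 0; heap: [0-3 ALLOC][4-35 FREE]
Op 2: b = malloc(2) -> b = 4; heap: [0-3 ALLOC][4-5 ALLOC][6-35 FREE]
Op 3: free(a) -> (freed a); heap: [0-3 FREE][4-5 ALLOC][6-35 FREE]
Op 4: free(b) -> (freed b); heap: [0-35 FREE]
Op 5: c = malloc(12) -> c = 0; heap: [0-11 ALLOC][12-35 FREE]
Op 6: d = malloc(9) -> d = 12; heap: [0-11 ALLOC][12-20 ALLOC][21-35 FREE]
Op 7: e = malloc(2) -> e = 21; heap: [0-11 ALLOC][12-20 ALLOC][21-22 ALLOC][23-35 FREE]
malloc(10): first-fit scan over [0-11 ALLOC][12-20 ALLOC][21-22 ALLOC][23-35 FREE] -> 23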